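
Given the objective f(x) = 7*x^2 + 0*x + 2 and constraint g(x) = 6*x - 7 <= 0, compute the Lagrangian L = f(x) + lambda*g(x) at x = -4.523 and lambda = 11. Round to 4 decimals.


Step 1: Evaluate f(x).
f(-4.523) = 7*(-4.523)^2 + 0*(-4.523) + 2 = 145.2027
Step 2: Evaluate g(x).
g(-4.523) = 6*-4.523 - 7 = -34.138
Step 3: Compute Lagrangian.
L = 145.2027 + 11*-34.138 = -230.3153


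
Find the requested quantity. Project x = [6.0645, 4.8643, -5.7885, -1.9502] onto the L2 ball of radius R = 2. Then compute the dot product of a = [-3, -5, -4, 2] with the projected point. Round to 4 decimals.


Step 1: Compute ||x|| (intermediates to 6 decimals).
||x|| = sqrt(6.0645^2 + 4.8643^2 + (-5.7885)^2 + (-1.9502)^2) = 9.886839
Step 2: Project.
Since ||x|| > R, scale = R/||x|| = 2/9.886839 = 0.202289, proj(x) = scale * x
proj(x) = [1.226782, 0.983994, -1.17095, -0.394504]
Step 3: Dot product.
a^T * proj(x) = -3*1.226782 - 5*0.983994 - 4*(-1.17095) + 2*(-0.394504) = -4.7055


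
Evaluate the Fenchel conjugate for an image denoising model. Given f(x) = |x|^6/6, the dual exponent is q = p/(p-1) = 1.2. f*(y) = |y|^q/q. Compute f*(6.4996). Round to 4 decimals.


The conjugate exponent q satisfies 1/p + 1/q = 1.
p = 6, so q = 6/(6 - 1) = 1.2
|y|^q = 6.4996^1.2 = 9.4507
f*(6.4996) = 9.4507 / 1.2 = 7.8756


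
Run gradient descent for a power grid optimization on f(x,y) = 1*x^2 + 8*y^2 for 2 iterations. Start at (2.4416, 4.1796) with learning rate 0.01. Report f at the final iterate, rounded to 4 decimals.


Gradient descent on f(x,y) = 1*x^2 + 8*y^2.
Starting point: (2.4416, 4.1796), alpha = 0.01
Step 1: grad_x = 2*1*2.4416 = 4.8832, grad_y = 2*8*4.1796 = 66.8736
  x_1 = 2.4416 - 0.01*4.8832 = 2.3928
  y_1 = 4.1796 - 0.01*66.8736 = 3.5109
Step 2: grad_x = 2*1*2.3928 = 4.7855, grad_y = 2*8*3.5109 = 56.1738
  x_2 = 2.3928 - 0.01*4.7855 = 2.3449
  y_2 = 3.5109 - 0.01*56.1738 = 2.9491
f(2.3449, 2.9491) = 1*2.3449^2 + 8*2.9491^2 = 75.0774


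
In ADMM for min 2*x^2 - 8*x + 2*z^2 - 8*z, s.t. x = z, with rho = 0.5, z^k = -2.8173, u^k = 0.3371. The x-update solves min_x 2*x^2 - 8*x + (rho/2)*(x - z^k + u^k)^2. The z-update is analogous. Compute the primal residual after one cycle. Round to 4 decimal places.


ADMM iteration with rho = 0.5, z^k = -2.8173, u^k = 0.3371
Step 1: x-update.
Minimize 2*x^2 - 8*x + (0.5/2)*(x + 2.8173 + 0.3371)^2
FOC: (2*2 + 0.5)*x = 8 + 0.5*(-2.8173 - 0.3371)
x^{k+1} = 1.4273
Step 2: z-update.
Minimize 2*z^2 - 8*z + (0.5/2)*(1.4273 - z + 0.3371)^2
FOC: (2*2 + 0.5)*z = 8 + 0.5*(1.4273 + 0.3371)
z^{k+1} = 1.9738
Step 3: u-update.
u^{k+1} = 0.3371 + 1.4273 - 1.9738 = -0.2094
Step 4: Primal residual = |1.4273 - 1.9738| = 0.5465


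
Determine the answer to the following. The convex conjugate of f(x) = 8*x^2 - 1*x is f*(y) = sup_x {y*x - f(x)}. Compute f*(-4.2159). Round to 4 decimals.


f*(y) = sup_x {y*x - a*x^2 - b*x} = sup_x {(y-b)*x - a*x^2}
FOC: (y - b) - 2a*x = 0 => x* = (y - b)/(2a)
x* = (-4.2159 + 1)/(2*8) = -0.201
f*(-4.2159) = (y-b)^2/(4a) = (-4.2159 + 1)^2/(4*8)
= 10.342/32 = 0.3232


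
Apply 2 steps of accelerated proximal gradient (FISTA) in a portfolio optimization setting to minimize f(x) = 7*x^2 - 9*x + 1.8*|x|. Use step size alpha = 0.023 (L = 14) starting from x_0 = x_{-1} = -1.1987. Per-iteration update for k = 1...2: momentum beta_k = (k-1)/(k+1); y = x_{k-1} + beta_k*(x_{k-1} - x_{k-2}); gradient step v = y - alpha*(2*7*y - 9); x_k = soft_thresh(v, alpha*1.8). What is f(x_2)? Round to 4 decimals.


FISTA on f(x) = 7*x^2 - 9*x + 1.8*|x|
L = 14, alpha = 0.023
Iteration 1: beta = 0.0, y = -1.1987 + 0.0*(-1.1987 + 1.1987) = -1.1987
  grad(y) = -25.7818, v = y - alpha*grad = -0.6057
  prox(v) = soft_thresh(-0.6057, 0.0414) = -0.5643
Iteration 2: beta = 0.3333, y = -0.5643 + 0.3333*(-0.5643 + 1.1987) = -0.3529
  grad(y) = -13.94, v = y - alpha*grad = -0.0322
  prox(v) = soft_thresh(-0.0322, 0.0414) = 0.0
f(x_2) = 7*0.0^2 - 9*0.0 + 1.8*|0.0| = 0.0


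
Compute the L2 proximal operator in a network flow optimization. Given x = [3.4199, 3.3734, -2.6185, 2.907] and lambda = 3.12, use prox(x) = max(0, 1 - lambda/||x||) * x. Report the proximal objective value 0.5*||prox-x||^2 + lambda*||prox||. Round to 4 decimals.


Step 1: Compute ||x||.
||x|| = 6.1954
Step 2: Compute scaling factor.
scale = max(0, 1 - 3.12/6.1954) = 0.4964
Step 3: prox(x) = [1.6976, 1.6746, -1.2998, 1.443]
||prox(x)|| = 3.0754
Step 4: Proximal objective.
0.5*||prox-x||^2 = 4.8672
lambda*||prox|| = 9.5952
Total = 14.4624


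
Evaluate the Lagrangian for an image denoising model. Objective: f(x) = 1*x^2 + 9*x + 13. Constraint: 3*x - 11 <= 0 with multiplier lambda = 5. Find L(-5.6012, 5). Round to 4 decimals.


Step 1: Evaluate f(x).
f(-5.6012) = 1*(-5.6012)^2 + 9*(-5.6012) + 13 = -6.0374
Step 2: Evaluate g(x).
g(-5.6012) = 3*-5.6012 - 11 = -27.8036
Step 3: Compute Lagrangian.
L = -6.0374 + 5*-27.8036 = -145.0554


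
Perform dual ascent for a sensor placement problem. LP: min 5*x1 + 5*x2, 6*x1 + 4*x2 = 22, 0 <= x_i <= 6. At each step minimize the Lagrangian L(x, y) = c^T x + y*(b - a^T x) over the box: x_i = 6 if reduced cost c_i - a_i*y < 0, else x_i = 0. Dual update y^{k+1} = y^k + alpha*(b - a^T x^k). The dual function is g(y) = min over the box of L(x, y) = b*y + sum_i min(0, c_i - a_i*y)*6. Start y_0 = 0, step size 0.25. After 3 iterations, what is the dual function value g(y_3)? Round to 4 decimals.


Dual ascent for LP: min 5*x1 + 5*x2, 6*x1 + 4*x2 = 22, 0 <= x_i <= 6
Step 1: y^k = 0.0, reduced costs: (5.0, 5.0)
  x^k = (0.0, 0.0), subgradient = b - a^T x = 22.0
  y^{k+1} = 0.0 + 0.25*22.0 = 5.5
Step 2: y^k = 5.5, reduced costs: (-28.0, -17.0)
  x^k = (6.0, 6.0), subgradient = b - a^T x = -38.0
  y^{k+1} = 5.5 + 0.25*-38.0 = -4.0
Step 3: y^k = -4.0, reduced costs: (29.0, 21.0)
  x^k = (0.0, 0.0), subgradient = b - a^T x = 22.0
  y^{k+1} = -4.0 + 0.25*22.0 = 1.5
Dual objective at y_3 = 1.5: reduced costs (-4.0, -1.0), box minimizer x = (6.0, 6.0)
g(y_3) = b*y + (c1 - a1*y)*x1 + (c2 - a2*y)*x2 = 22*1.5 + (-4.0)*6.0 + (-1.0)*6.0 = 33.0 - 24.0 - 6.0 = 3.0


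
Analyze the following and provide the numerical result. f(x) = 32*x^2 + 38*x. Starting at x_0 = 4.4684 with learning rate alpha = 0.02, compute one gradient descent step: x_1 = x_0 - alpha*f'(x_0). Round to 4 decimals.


We compute the gradient at x_0 and apply the update.
f'(x) = 64*x + 38
f'(4.4684) = 64*4.4684 + 38 = 323.9776
x_1 = 4.4684 - 0.02*323.9776 = -2.0112


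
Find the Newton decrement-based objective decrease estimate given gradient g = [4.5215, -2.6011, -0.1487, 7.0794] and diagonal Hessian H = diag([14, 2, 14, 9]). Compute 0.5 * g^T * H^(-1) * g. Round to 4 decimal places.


Step 1: H is diagonal, so H^(-1) * g = [0.323, -1.3006, -0.0106, 0.7866].
Step 2: g^T H^(-1) g = sum_i g_i^2 / H_ii
  = (4.5215)^2/14 + (-2.6011)^2/2 + (-0.1487)^2/14 + (7.0794)^2/9
  = 1.4603 + 3.3829 + 0.0016 + 5.5687 = 10.4134
Step 3: Objective decrease = 0.5 * g^T H^(-1) g = 5.2067


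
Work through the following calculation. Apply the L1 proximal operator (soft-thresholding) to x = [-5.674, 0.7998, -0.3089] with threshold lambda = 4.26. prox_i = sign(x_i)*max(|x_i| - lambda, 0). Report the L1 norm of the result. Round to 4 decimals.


Soft-thresholding with lambda = 4.26:
prox(-5.674) = sign(-5.674)*max(|-5.674| - 4.26, 0) = -1.414
prox(0.7998) = sign(0.7998)*max(|0.7998| - 4.26, 0) = 0.0
prox(-0.3089) = sign(-0.3089)*max(|-0.3089| - 4.26, 0) = 0.0
prox(x) = [-1.414, 0.0, 0.0]
||prox(x)||_1 = 1.414 + 0.0 + 0.0 = 1.414


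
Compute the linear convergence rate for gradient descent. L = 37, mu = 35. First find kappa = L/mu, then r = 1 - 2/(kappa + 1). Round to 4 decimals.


Step 1: Compute the condition number.
kappa = L/mu = 37/35 = 1.0571
Step 2: Compute the convergence rate.
r = 1 - 2/(kappa + 1) = 1 - 2*mu/(L + mu) = (L - mu)/(L + mu) = 2/72 = 0.0278


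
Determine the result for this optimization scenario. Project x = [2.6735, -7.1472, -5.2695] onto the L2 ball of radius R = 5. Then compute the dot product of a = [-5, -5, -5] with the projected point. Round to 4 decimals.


Step 1: Compute ||x|| (intermediates to 6 decimals).
||x|| = sqrt(2.6735^2 + (-7.1472)^2 + (-5.2695)^2) = 9.273495
Step 2: Project.
Since ||x|| > R, scale = R/||x|| = 5/9.273495 = 0.539171, proj(x) = scale * x
proj(x) = [1.441474, -3.853563, -2.841162]
Step 3: Dot product.
a^T * proj(x) = -5*1.441474 - 5*(-3.853563) - 5*(-2.841162) = 26.2663


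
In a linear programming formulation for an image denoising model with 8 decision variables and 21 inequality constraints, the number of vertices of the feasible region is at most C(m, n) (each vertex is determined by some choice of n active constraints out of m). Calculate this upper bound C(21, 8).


Each vertex corresponds to some choice of n active constraints out of m, so the number of vertices is at most C(m, n) = m! / (n!(m-n)!).
m = 21, n = 8
Numerator: 21 * 20 * 19 * 18 * 17 * 16 * 15 * 14
Denominator: 8! = 40320
C(21, 8) = 203490


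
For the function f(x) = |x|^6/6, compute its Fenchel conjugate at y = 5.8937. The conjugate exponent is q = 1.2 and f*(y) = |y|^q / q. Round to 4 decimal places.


The conjugate exponent q satisfies 1/p + 1/q = 1.
p = 6, so q = 6/(6 - 1) = 1.2
|y|^q = 5.8937^1.2 = 8.4036
f*(5.8937) = 8.4036 / 1.2 = 7.003


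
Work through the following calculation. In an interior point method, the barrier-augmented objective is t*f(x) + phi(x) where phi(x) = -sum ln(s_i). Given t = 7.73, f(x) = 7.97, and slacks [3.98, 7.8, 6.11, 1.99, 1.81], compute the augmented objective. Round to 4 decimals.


Step 1: Compute log-barrier.
ln values: [1.3813, 2.0541, 1.8099, 0.6881, 0.5933]
phi = -(1.3813 + 2.0541 + 1.8099 + 0.6881 + 0.5933) = -6.5268
Step 2: Compute augmented objective.
t*f(x) = 7.73*7.97 = 61.6081
Total = 61.6081 - 6.5268 = 55.0813


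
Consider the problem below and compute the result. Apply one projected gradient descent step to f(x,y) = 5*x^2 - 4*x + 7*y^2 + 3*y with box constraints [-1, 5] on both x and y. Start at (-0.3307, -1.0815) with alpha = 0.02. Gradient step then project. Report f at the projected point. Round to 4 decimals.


Step 1: Compute gradient at (-0.3307, -1.0815).
grad_x = 2*5*-0.3307 - 4 = -7.307
grad_y = 2*7*-1.0815 + 3 = -12.141
Step 2: Gradient step.
x_raw = -0.3307 - 0.02*-7.307 = -0.1846
y_raw = -1.0815 - 0.02*-12.141 = -0.8387
Step 3: Project onto [-1, 5].
x_proj = clip(-0.1846) = -0.1846
y_proj = clip(-0.8387) = -0.8387
Step 4: Evaluate f.
f(-0.1846, -0.8387) = 3.3162


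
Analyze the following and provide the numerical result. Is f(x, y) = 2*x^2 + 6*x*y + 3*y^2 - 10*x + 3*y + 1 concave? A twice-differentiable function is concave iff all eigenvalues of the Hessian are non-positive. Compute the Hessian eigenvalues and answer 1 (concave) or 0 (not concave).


The Hessian of f(x,y) = 2*x^2 + 6*x*y + 3*y^2 - 10*x + 3*y + 1 is:
H = [[4, 6], [6, 6]]
Trace = 4 + 6 = 10
Determinant = 4*6 - (6)^2 = -12
Discriminant = (10)^2 - 4*-12 = 148.0
Eigenvalues: lambda_1 = -1.0828, lambda_2 = 11.0828
The function is not concave.

0


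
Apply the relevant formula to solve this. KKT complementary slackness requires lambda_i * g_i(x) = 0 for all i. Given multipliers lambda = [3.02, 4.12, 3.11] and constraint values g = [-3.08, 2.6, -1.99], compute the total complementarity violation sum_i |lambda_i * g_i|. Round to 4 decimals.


KKT complementary slackness check:
lambda_1 * g_1 = 3.02 * -3.08 = -9.3016
lambda_2 * g_2 = 4.12 * 2.6 = 10.712
lambda_3 * g_3 = 3.11 * -1.99 = -6.1889
Total violation = 9.3016 + 10.712 + 6.1889 = 26.2025


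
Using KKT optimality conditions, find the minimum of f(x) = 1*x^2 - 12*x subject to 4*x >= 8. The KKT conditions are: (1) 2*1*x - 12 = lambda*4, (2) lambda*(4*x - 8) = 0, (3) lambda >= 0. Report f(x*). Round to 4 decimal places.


Step 1: Try lambda = 0 (constraint inactive).
Stationarity: 2*1*x - 12 = 0
x* = 12/(2*1) = 6.0
Check constraint: 4*6.0 = 24.0 >= 8 -- satisfied.
Step 2: Compute optimal value.
f(x*) = 1*6.0^2 - 12*6.0 = -36.0


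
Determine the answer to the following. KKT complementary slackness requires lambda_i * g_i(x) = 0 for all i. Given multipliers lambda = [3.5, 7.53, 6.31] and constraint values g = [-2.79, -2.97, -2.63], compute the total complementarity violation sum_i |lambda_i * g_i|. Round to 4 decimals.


KKT complementary slackness check:
lambda_1 * g_1 = 3.5 * -2.79 = -9.765
lambda_2 * g_2 = 7.53 * -2.97 = -22.3641
lambda_3 * g_3 = 6.31 * -2.63 = -16.5953
Total violation = 9.765 + 22.3641 + 16.5953 = 48.7244


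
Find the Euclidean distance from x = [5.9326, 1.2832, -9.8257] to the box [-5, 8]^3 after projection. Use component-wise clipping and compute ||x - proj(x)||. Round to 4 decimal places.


Project each component onto [-5, 8].
clip(5.9326) = 5.9326, clip(1.2832) = 1.2832, clip(-9.8257) = -5.0
Projection = [5.9326, 1.2832, -5.0]
Squared diffs: [0.0, 0.0, 23.2874]
Distance = sqrt(23.2874) = 4.8257


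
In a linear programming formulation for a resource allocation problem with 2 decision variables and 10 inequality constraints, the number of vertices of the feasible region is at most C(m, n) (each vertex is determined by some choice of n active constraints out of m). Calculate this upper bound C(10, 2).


Each vertex corresponds to some choice of n active constraints out of m, so the number of vertices is at most C(m, n) = m! / (n!(m-n)!).
m = 10, n = 2
Numerator: 10 * 9
Denominator: 2! = 2
C(10, 2) = 45


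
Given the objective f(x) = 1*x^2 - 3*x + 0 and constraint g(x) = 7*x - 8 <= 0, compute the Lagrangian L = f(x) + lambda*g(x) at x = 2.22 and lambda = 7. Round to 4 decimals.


Step 1: Evaluate f(x).
f(2.22) = 1*2.22^2 - 3*2.22 + 0 = -1.7316
Step 2: Evaluate g(x).
g(2.22) = 7*2.22 - 8 = 7.54
Step 3: Compute Lagrangian.
L = -1.7316 + 7*7.54 = 51.0484


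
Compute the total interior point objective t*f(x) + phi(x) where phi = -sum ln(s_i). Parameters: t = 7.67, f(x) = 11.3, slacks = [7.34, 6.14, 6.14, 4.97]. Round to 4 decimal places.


Step 1: Compute log-barrier.
ln values: [1.9933, 1.8148, 1.8148, 1.6034]
phi = -(1.9933 + 1.8148 + 1.8148 + 1.6034) = -7.2264
Step 2: Compute augmented objective.
t*f(x) = 7.67*11.3 = 86.671
Total = 86.671 - 7.2264 = 79.4446


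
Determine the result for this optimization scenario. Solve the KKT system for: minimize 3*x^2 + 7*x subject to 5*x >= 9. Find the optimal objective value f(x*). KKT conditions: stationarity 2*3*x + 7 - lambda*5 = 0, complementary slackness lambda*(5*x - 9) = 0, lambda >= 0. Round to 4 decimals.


Step 1: Try lambda = 0 (constraint inactive).
x_unc = -7/(2*3) = -1.1667
Check: 5*-1.1667 = -5.8335 < 9 -- violated!
Step 2: Constraint must be active: 5*x = 9
x* = 9/5 = 1.8
lambda = (2*3*1.8 + 7)/5 = 3.56
Step 3: Compute optimal value.
f(x*) = 3*1.8^2 + 7*1.8 = 22.32


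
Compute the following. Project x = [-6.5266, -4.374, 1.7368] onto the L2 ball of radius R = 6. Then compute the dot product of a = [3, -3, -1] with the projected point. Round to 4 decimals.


Step 1: Compute ||x|| (intermediates to 6 decimals).
||x|| = sqrt((-6.5266)^2 + (-4.374)^2 + 1.7368^2) = 8.046419
Step 2: Project.
Since ||x|| > R, scale = R/||x|| = 6/8.046419 = 0.745673, proj(x) = scale * x
proj(x) = [-4.866709, -3.261574, 1.295085]
Step 3: Dot product.
a^T * proj(x) = 3*(-4.866709) - 3*(-3.261574) - 1*1.295085 = -6.1105


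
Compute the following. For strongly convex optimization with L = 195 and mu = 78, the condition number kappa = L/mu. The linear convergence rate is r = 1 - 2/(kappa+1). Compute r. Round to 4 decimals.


Step 1: Compute the condition number.
kappa = L/mu = 195/78 = 2.5
Step 2: Compute the convergence rate.
r = 1 - 2/(kappa + 1) = 1 - 2*mu/(L + mu) = (L - mu)/(L + mu) = 117/273 = 0.4286


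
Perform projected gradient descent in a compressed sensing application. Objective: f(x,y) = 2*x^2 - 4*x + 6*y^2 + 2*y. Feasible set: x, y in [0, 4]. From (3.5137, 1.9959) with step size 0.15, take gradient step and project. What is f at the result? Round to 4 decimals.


Step 1: Compute gradient at (3.5137, 1.9959).
grad_x = 2*2*3.5137 - 4 = 10.0548
grad_y = 2*6*1.9959 + 2 = 25.9508
Step 2: Gradient step.
x_raw = 3.5137 - 0.15*10.0548 = 2.0055
y_raw = 1.9959 - 0.15*25.9508 = -1.8967
Step 3: Project onto [0, 4].
x_proj = clip(2.0055) = 2.0055
y_proj = clip(-1.8967) = 0.0
Step 4: Evaluate f.
f(2.0055, 0.0) = 0.022


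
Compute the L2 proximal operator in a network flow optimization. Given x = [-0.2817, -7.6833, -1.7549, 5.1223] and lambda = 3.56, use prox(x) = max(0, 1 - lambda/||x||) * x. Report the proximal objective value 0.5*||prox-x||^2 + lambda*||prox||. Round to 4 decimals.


Step 1: Compute ||x||.
||x|| = 9.4037
Step 2: Compute scaling factor.
scale = max(0, 1 - 3.56/9.4037) = 0.6214
Step 3: prox(x) = [-0.1751, -4.7746, -1.0905, 3.1831]
||prox(x)|| = 5.8437
Step 4: Proximal objective.
0.5*||prox-x||^2 = 6.3368
lambda*||prox|| = 20.8036
Total = 27.1405


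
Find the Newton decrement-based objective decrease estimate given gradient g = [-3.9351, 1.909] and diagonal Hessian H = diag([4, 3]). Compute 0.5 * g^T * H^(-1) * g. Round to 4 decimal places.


Step 1: H is diagonal, so H^(-1) * g = [-0.9838, 0.6363].
Step 2: g^T H^(-1) g = sum_i g_i^2 / H_ii
  = (-3.9351)^2/4 + (1.909)^2/3
  = 3.8713 + 1.2148 = 5.086
Step 3: Objective decrease = 0.5 * g^T H^(-1) g = 2.543


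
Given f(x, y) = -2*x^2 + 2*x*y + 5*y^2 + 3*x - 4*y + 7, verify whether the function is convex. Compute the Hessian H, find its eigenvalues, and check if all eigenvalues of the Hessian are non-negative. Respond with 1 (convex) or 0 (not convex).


The Hessian of f(x,y) = -2*x^2 + 2*x*y + 5*y^2 + 3*x - 4*y + 7 is:
H = [[-4, 2], [2, 10]]
Trace = -4 + 10 = 6
Determinant = -4*10 - (2)^2 = -44
Discriminant = (6)^2 - 4*-44 = 212.0
Eigenvalues: lambda_1 = -4.2801, lambda_2 = 10.2801
The function is not convex.

0


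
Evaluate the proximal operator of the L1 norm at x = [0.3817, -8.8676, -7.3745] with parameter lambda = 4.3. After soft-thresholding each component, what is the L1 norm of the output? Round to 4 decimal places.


Soft-thresholding with lambda = 4.3:
prox(0.3817) = sign(0.3817)*max(|0.3817| - 4.3, 0) = 0.0
prox(-8.8676) = sign(-8.8676)*max(|-8.8676| - 4.3, 0) = -4.5676
prox(-7.3745) = sign(-7.3745)*max(|-7.3745| - 4.3, 0) = -3.0745
prox(x) = [0.0, -4.5676, -3.0745]
||prox(x)||_1 = 0.0 + 4.5676 + 3.0745 = 7.6421


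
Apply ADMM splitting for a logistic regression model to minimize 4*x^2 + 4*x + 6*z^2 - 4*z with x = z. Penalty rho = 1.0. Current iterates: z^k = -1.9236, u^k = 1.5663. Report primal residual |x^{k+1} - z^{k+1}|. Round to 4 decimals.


ADMM iteration with rho = 1.0, z^k = -1.9236, u^k = 1.5663
Step 1: x-update.
Minimize 4*x^2 + 4*x + (1.0/2)*(x + 1.9236 + 1.5663)^2
FOC: (2*4 + 1.0)*x = -4 + 1.0*(-1.9236 - 1.5663)
x^{k+1} = -0.8322
Step 2: z-update.
Minimize 6*z^2 - 4*z + (1.0/2)*(-0.8322 - z + 1.5663)^2
FOC: (2*6 + 1.0)*z = 4 + 1.0*(-0.8322 + 1.5663)
z^{k+1} = 0.3642
Step 3: u-update.
u^{k+1} = 1.5663 - 0.8322 - 0.3642 = 0.3699
Step 4: Primal residual = |-0.8322 - 0.3642| = 1.1964


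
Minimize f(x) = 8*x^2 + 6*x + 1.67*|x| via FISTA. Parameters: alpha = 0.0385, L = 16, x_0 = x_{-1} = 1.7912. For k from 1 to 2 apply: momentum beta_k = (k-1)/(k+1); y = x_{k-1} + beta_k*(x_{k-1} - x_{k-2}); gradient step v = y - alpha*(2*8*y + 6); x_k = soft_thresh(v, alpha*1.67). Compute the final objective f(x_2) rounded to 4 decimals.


FISTA on f(x) = 8*x^2 + 6*x + 1.67*|x|
L = 16, alpha = 0.0385
Iteration 1: beta = 0.0, y = 1.7912 + 0.0*(1.7912 - 1.7912) = 1.7912
  grad(y) = 34.6592, v = y - alpha*grad = 0.4568
  prox(v) = soft_thresh(0.4568, 0.0643) = 0.3925
Iteration 2: beta = 0.3333, y = 0.3925 + 0.3333*(0.3925 - 1.7912) = -0.0737
  grad(y) = 4.8208, v = y - alpha*grad = -0.2593
  prox(v) = soft_thresh(-0.2593, 0.0643) = -0.195
f(x_2) = 8*(-0.195)^2 + 6*(-0.195) + 1.67*|-0.195| = -0.5402


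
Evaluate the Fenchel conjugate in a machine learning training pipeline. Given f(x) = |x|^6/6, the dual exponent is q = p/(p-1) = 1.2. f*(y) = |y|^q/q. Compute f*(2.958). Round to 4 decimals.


The conjugate exponent q satisfies 1/p + 1/q = 1.
p = 6, so q = 6/(6 - 1) = 1.2
|y|^q = 2.958^1.2 = 3.6745
f*(2.958) = 3.6745 / 1.2 = 3.0621


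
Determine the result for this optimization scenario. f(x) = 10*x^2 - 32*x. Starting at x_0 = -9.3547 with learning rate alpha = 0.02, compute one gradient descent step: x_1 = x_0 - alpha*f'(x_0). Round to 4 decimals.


We compute the gradient at x_0 and apply the update.
f'(x) = 20*x - 32
f'(-9.3547) = 20*-9.3547 - 32 = -219.094
x_1 = -9.3547 - 0.02*-219.094 = -4.9728


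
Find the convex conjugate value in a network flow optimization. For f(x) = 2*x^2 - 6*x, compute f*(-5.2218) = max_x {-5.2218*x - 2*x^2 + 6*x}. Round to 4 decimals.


f*(y) = sup_x {y*x - a*x^2 - b*x} = sup_x {(y-b)*x - a*x^2}
FOC: (y - b) - 2a*x = 0 => x* = (y - b)/(2a)
x* = (-5.2218 + 6)/(2*2) = 0.1946
f*(-5.2218) = (y-b)^2/(4a) = (-5.2218 + 6)^2/(4*2)
= 0.6056/8 = 0.0757


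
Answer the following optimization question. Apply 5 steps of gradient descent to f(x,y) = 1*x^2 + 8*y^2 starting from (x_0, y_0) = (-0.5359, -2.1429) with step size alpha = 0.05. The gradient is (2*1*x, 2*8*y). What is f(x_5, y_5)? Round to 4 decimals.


Gradient descent on f(x,y) = 1*x^2 + 8*y^2.
Starting point: (-0.5359, -2.1429), alpha = 0.05
Step 1: grad_x = 2*1*-0.5359 = -1.0718, grad_y = 2*8*-2.1429 = -34.2864
  x_1 = -0.5359 - 0.05*-1.0718 = -0.4823
  y_1 = -2.1429 - 0.05*-34.2864 = -0.4286
Step 2: grad_x = 2*1*-0.4823 = -0.9646, grad_y = 2*8*-0.4286 = -6.8573
  x_2 = -0.4823 - 0.05*-0.9646 = -0.4341
  y_2 = -0.4286 - 0.05*-6.8573 = -0.0857
Step 3: grad_x = 2*1*-0.4341 = -0.8682, grad_y = 2*8*-0.0857 = -1.3715
  x_3 = -0.4341 - 0.05*-0.8682 = -0.3907
  y_3 = -0.0857 - 0.05*-1.3715 = -0.0171
Step 4: grad_x = 2*1*-0.3907 = -0.7813, grad_y = 2*8*-0.0171 = -0.2743
  x_4 = -0.3907 - 0.05*-0.7813 = -0.3516
  y_4 = -0.0171 - 0.05*-0.2743 = -0.0034
Step 5: grad_x = 2*1*-0.3516 = -0.7032, grad_y = 2*8*-0.0034 = -0.0549
  x_5 = -0.3516 - 0.05*-0.7032 = -0.3164
  y_5 = -0.0034 - 0.05*-0.0549 = -0.0007
f(-0.3164, -0.0007) = 1*(-0.3164)^2 + 8*(-0.0007)^2 = 0.1001


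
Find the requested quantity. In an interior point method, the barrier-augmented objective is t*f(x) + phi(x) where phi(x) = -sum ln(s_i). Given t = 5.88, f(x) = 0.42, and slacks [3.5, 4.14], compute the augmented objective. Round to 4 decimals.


Step 1: Compute log-barrier.
ln values: [1.2528, 1.4207]
phi = -(1.2528 + 1.4207) = -2.6735
Step 2: Compute augmented objective.
t*f(x) = 5.88*0.42 = 2.4696
Total = 2.4696 - 2.6735 = -0.2039


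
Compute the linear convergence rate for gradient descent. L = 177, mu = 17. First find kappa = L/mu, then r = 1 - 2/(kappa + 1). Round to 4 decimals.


Step 1: Compute the condition number.
kappa = L/mu = 177/17 = 10.4118
Step 2: Compute the convergence rate.
r = 1 - 2/(kappa + 1) = 1 - 2*mu/(L + mu) = (L - mu)/(L + mu) = 160/194 = 0.8247


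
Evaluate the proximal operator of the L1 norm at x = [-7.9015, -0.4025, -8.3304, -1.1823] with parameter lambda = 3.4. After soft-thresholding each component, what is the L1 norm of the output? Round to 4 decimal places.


Soft-thresholding with lambda = 3.4:
prox(-7.9015) = sign(-7.9015)*max(|-7.9015| - 3.4, 0) = -4.5015
prox(-0.4025) = sign(-0.4025)*max(|-0.4025| - 3.4, 0) = 0.0
prox(-8.3304) = sign(-8.3304)*max(|-8.3304| - 3.4, 0) = -4.9304
prox(-1.1823) = sign(-1.1823)*max(|-1.1823| - 3.4, 0) = 0.0
prox(x) = [-4.5015, 0.0, -4.9304, 0.0]
||prox(x)||_1 = 4.5015 + 0.0 + 4.9304 + 0.0 = 9.4319


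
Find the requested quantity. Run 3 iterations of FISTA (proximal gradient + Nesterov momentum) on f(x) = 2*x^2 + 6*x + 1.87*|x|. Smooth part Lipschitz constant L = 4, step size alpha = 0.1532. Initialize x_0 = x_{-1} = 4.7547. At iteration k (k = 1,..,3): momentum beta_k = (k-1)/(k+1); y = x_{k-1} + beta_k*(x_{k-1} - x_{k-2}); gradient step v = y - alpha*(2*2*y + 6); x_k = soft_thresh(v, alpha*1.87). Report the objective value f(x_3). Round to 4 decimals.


FISTA on f(x) = 2*x^2 + 6*x + 1.87*|x|
L = 4, alpha = 0.1532
Iteration 1: beta = 0.0, y = 4.7547 + 0.0*(4.7547 - 4.7547) = 4.7547
  grad(y) = 25.0188, v = y - alpha*grad = 0.9218
  prox(v) = soft_thresh(0.9218, 0.2865) = 0.6353
Iteration 2: beta = 0.3333, y = 0.6353 + 0.3333*(0.6353 - 4.7547) = -0.7378
  grad(y) = 3.0489, v = y - alpha*grad = -1.2049
  prox(v) = soft_thresh(-1.2049, 0.2865) = -0.9184
Iteration 3: beta = 0.5, y = -0.9184 + 0.5*(-0.9184 - 0.6353) = -1.6952
  grad(y) = -0.781, v = y - alpha*grad = -1.5756
  prox(v) = soft_thresh(-1.5756, 0.2865) = -1.2891
f(x_3) = 2*(-1.2891)^2 + 6*(-1.2891) + 1.87*|-1.2891| = -2.0004


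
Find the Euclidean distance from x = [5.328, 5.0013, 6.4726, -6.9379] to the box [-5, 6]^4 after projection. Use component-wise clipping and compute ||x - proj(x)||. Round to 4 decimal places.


Project each component onto [-5, 6].
clip(5.328) = 5.328, clip(5.0013) = 5.0013, clip(6.4726) = 6.0, clip(-6.9379) = -5.0
Projection = [5.328, 5.0013, 6.0, -5.0]
Squared diffs: [0.0, 0.0, 0.2234, 3.7555]
Distance = sqrt(3.9789) = 1.9947


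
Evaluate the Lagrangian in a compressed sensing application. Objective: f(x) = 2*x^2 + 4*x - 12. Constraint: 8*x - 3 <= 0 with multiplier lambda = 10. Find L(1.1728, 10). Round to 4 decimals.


Step 1: Evaluate f(x).
f(1.1728) = 2*1.1728^2 + 4*1.1728 - 12 = -4.5579
Step 2: Evaluate g(x).
g(1.1728) = 8*1.1728 - 3 = 6.3824
Step 3: Compute Lagrangian.
L = -4.5579 + 10*6.3824 = 59.2661


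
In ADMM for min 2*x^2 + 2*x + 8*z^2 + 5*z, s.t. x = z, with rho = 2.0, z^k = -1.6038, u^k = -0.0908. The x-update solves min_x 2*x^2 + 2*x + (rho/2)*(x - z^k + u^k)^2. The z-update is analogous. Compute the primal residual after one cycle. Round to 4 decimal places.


ADMM iteration with rho = 2.0, z^k = -1.6038, u^k = -0.0908
Step 1: x-update.
Minimize 2*x^2 + 2*x + (2.0/2)*(x + 1.6038 - 0.0908)^2
FOC: (2*2 + 2.0)*x = -2 + 2.0*(-1.6038 + 0.0908)
x^{k+1} = -0.8377
Step 2: z-update.
Minimize 8*z^2 + 5*z + (2.0/2)*(-0.8377 - z - 0.0908)^2
FOC: (2*8 + 2.0)*z = -5 + 2.0*(-0.8377 - 0.0908)
z^{k+1} = -0.3809
Step 3: u-update.
u^{k+1} = -0.0908 - 0.8377 + 0.3809 = -0.5475
Step 4: Primal residual = |-0.8377 + 0.3809| = 0.4567


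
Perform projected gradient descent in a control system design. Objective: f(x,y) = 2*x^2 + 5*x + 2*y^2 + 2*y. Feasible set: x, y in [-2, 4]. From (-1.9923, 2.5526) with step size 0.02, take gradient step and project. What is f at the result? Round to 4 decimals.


Step 1: Compute gradient at (-1.9923, 2.5526).
grad_x = 2*2*-1.9923 + 5 = -2.9692
grad_y = 2*2*2.5526 + 2 = 12.2104
Step 2: Gradient step.
x_raw = -1.9923 - 0.02*-2.9692 = -1.9329
y_raw = 2.5526 - 0.02*12.2104 = 2.3084
Step 3: Project onto [-2, 4].
x_proj = clip(-1.9329) = -1.9329
y_proj = clip(2.3084) = 2.3084
Step 4: Evaluate f.
f(-1.9329, 2.3084) = 13.0819


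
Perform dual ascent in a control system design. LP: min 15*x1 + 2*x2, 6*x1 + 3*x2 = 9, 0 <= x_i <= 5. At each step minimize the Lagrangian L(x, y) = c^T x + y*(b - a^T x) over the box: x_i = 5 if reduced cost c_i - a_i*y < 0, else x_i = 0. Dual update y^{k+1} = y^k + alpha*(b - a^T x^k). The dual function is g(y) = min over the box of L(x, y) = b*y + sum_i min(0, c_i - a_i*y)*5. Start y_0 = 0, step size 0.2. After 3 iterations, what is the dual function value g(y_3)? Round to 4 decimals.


Dual ascent for LP: min 15*x1 + 2*x2, 6*x1 + 3*x2 = 9, 0 <= x_i <= 5
Step 1: y^k = 0.0, reduced costs: (15.0, 2.0)
  x^k = (0.0, 0.0), subgradient = b - a^T x = 9.0
  y^{k+1} = 0.0 + 0.2*9.0 = 1.8
Step 2: y^k = 1.8, reduced costs: (4.2, -3.4)
  x^k = (0.0, 5.0), subgradient = b - a^T x = -6.0
  y^{k+1} = 1.8 + 0.2*-6.0 = 0.6
Step 3: y^k = 0.6, reduced costs: (11.4, 0.2)
  x^k = (0.0, 0.0), subgradient = b - a^T x = 9.0
  y^{k+1} = 0.6 + 0.2*9.0 = 2.4
Dual objective at y_3 = 2.4: reduced costs (0.6, -5.2), box minimizer x = (0.0, 5.0)
g(y_3) = b*y + (c1 - a1*y)*x1 + (c2 - a2*y)*x2 = 9*2.4 + 0.6*0.0 + (-5.2)*5.0 = 21.6 + 0.0 - 26.0 = -4.4


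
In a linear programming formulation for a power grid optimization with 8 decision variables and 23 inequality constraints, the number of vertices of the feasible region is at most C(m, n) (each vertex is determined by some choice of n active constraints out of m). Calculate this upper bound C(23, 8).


Each vertex corresponds to some choice of n active constraints out of m, so the number of vertices is at most C(m, n) = m! / (n!(m-n)!).
m = 23, n = 8
Numerator: 23 * 22 * 21 * 20 * 19 * 18 * 17 * 16
Denominator: 8! = 40320
C(23, 8) = 490314


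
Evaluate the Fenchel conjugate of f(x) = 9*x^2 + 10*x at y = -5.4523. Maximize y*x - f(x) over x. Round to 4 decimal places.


f*(y) = sup_x {y*x - a*x^2 - b*x} = sup_x {(y-b)*x - a*x^2}
FOC: (y - b) - 2a*x = 0 => x* = (y - b)/(2a)
x* = (-5.4523 - 10)/(2*9) = -0.8585
f*(-5.4523) = (y-b)^2/(4a) = (-5.4523 - 10)^2/(4*9)
= 238.7736/36 = 6.6326


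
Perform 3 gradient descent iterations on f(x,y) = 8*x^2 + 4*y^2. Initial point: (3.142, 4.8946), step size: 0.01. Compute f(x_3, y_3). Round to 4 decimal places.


Gradient descent on f(x,y) = 8*x^2 + 4*y^2.
Starting point: (3.142, 4.8946), alpha = 0.01
Step 1: grad_x = 2*8*3.142 = 50.272, grad_y = 2*4*4.8946 = 39.1568
  x_1 = 3.142 - 0.01*50.272 = 2.6393
  y_1 = 4.8946 - 0.01*39.1568 = 4.503
Step 2: grad_x = 2*8*2.6393 = 42.2285, grad_y = 2*4*4.503 = 36.0243
  x_2 = 2.6393 - 0.01*42.2285 = 2.217
  y_2 = 4.503 - 0.01*36.0243 = 4.1428
Step 3: grad_x = 2*8*2.217 = 35.4719, grad_y = 2*4*4.1428 = 33.1423
  x_3 = 2.217 - 0.01*35.4719 = 1.8623
  y_3 = 4.1428 - 0.01*33.1423 = 3.8114
f(1.8623, 3.8114) = 8*1.8623^2 + 4*3.8114^2 = 85.8506


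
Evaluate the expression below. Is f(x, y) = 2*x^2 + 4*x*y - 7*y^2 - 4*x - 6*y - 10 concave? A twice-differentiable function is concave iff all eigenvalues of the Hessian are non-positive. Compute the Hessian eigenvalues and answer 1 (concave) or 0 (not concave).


The Hessian of f(x,y) = 2*x^2 + 4*x*y - 7*y^2 - 4*x - 6*y - 10 is:
H = [[4, 4], [4, -14]]
Trace = 4 - 14 = -10
Determinant = 4*-14 - (4)^2 = -72
Discriminant = (-10)^2 - 4*-72 = 388.0
Eigenvalues: lambda_1 = -14.8489, lambda_2 = 4.8489
The function is not concave.

0


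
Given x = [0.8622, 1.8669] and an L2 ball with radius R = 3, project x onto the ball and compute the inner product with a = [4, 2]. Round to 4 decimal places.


Step 1: Compute ||x|| (intermediates to 6 decimals).
||x|| = sqrt(0.8622^2 + 1.8669^2) = 2.056381
Step 2: Project.
Since ||x|| <= R, proj = x (no scaling needed).
proj(x) = [0.8622, 1.8669]
Step 3: Dot product.
a^T * proj(x) = 4*0.8622 + 2*1.8669 = 7.1826


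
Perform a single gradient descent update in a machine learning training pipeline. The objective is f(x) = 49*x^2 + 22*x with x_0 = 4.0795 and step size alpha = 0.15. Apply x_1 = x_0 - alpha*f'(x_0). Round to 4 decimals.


We compute the gradient at x_0 and apply the update.
f'(x) = 98*x + 22
f'(4.0795) = 98*4.0795 + 22 = 421.791
x_1 = 4.0795 - 0.15*421.791 = -59.1892


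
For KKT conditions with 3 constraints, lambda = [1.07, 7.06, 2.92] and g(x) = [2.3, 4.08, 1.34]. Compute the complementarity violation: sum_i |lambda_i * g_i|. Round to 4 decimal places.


KKT complementary slackness check:
lambda_1 * g_1 = 1.07 * 2.3 = 2.461
lambda_2 * g_2 = 7.06 * 4.08 = 28.8048
lambda_3 * g_3 = 2.92 * 1.34 = 3.9128
Total violation = 2.461 + 28.8048 + 3.9128 = 35.1786


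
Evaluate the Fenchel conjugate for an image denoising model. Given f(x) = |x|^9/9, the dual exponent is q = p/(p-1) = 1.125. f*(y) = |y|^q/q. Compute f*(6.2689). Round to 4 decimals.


The conjugate exponent q satisfies 1/p + 1/q = 1.
p = 9, so q = 9/(9 - 1) = 1.125
|y|^q = 6.2689^1.125 = 7.8857
f*(6.2689) = 7.8857 / 1.125 = 7.0095


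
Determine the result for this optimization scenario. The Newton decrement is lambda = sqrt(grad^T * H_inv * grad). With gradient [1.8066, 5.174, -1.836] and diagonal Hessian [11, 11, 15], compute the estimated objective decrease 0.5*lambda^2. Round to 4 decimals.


Step 1: H is diagonal, so H^(-1) * g = [0.1642, 0.4704, -0.1224].
Step 2: g^T H^(-1) g = sum_i g_i^2 / H_ii
  = (1.8066)^2/11 + (5.174)^2/11 + (-1.836)^2/15
  = 0.2967 + 2.4337 + 0.2247 = 2.9551
Step 3: Objective decrease = 0.5 * g^T H^(-1) g = 1.4775


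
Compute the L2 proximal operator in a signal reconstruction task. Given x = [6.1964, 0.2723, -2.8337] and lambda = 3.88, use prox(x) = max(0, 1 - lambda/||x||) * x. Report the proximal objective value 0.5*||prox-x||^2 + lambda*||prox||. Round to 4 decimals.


Step 1: Compute ||x||.
||x|| = 6.819
Step 2: Compute scaling factor.
scale = max(0, 1 - 3.88/6.819) = 0.431
Step 3: prox(x) = [2.6707, 0.1174, -1.2213]
||prox(x)|| = 2.939
Step 4: Proximal objective.
0.5*||prox-x||^2 = 7.5272
lambda*||prox|| = 11.4033
Total = 18.9307


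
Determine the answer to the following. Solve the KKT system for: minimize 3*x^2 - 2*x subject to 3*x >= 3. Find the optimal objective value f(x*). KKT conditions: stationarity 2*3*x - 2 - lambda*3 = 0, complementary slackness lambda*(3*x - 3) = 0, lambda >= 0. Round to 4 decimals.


Step 1: Try lambda = 0 (constraint inactive).
x_unc = 2/(2*3) = 0.3333
Check: 3*0.3333 = 0.9999 < 3 -- violated!
Step 2: Constraint must be active: 3*x = 3
x* = 3/3 = 1.0
lambda = (2*3*1.0 - 2)/3 = 1.3333
Step 3: Compute optimal value.
f(x*) = 3*1.0^2 - 2*1.0 = 1.0


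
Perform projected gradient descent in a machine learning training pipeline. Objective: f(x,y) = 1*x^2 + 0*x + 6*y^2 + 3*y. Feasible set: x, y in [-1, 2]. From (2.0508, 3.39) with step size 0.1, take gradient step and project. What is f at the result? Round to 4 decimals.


Step 1: Compute gradient at (2.0508, 3.39).
grad_x = 2*1*2.0508 + 0 = 4.1016
grad_y = 2*6*3.39 + 3 = 43.68
Step 2: Gradient step.
x_raw = 2.0508 - 0.1*4.1016 = 1.6406
y_raw = 3.39 - 0.1*43.68 = -0.978
Step 3: Project onto [-1, 2].
x_proj = clip(1.6406) = 1.6406
y_proj = clip(-0.978) = -0.978
Step 4: Evaluate f.
f(1.6406, -0.978) = 5.4966


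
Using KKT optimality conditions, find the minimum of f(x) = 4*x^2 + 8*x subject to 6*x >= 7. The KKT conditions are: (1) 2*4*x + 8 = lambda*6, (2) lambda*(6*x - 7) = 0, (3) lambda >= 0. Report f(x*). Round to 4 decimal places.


Step 1: Try lambda = 0 (constraint inactive).
x_unc = -8/(2*4) = -1.0
Check: 6*-1.0 = -6.0 < 7 -- violated!
Step 2: Constraint must be active: 6*x = 7
x* = 7/6 = 1.1667 (rounded; the exact value 7/6 is used below)
lambda = (2*4*(7/6) + 8)/6 = 2.8889
Step 3: Compute optimal value.
f(x*) = 4*(7/6)^2 + 8*(7/6) = 14.7778


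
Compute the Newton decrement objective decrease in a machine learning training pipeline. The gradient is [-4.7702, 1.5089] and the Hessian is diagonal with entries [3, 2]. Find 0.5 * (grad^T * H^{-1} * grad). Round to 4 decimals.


Step 1: H is diagonal, so H^(-1) * g = [-1.5901, 0.7545].
Step 2: g^T H^(-1) g = sum_i g_i^2 / H_ii
  = (-4.7702)^2/3 + (1.5089)^2/2
  = 7.5849 + 1.1384 = 8.7233
Step 3: Objective decrease = 0.5 * g^T H^(-1) g = 4.3617


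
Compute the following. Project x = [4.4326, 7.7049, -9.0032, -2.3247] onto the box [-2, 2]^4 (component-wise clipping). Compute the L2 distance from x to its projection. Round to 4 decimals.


Project each component onto [-2, 2].
clip(4.4326) = 2.0, clip(7.7049) = 2.0, clip(-9.0032) = -2.0, clip(-2.3247) = -2.0
Projection = [2.0, 2.0, -2.0, -2.0]
Squared diffs: [5.9175, 32.5459, 49.0448, 0.1054]
Distance = sqrt(87.6136) = 9.3602


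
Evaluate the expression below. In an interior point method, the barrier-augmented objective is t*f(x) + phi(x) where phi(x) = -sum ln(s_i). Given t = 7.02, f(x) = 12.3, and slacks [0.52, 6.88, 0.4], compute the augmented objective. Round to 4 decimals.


Step 1: Compute log-barrier.
ln values: [-0.6539, 1.9286, -0.9163]
phi = -(-0.6539 + 1.9286 - 0.9163) = -0.3584
Step 2: Compute augmented objective.
t*f(x) = 7.02*12.3 = 86.346
Total = 86.346 - 0.3584 = 85.9876


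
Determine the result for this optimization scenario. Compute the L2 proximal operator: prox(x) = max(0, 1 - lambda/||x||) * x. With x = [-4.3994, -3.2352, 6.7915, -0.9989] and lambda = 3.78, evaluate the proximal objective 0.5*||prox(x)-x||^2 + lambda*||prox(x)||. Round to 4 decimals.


Step 1: Compute ||x||.
||x|| = 8.7717
Step 2: Compute scaling factor.
scale = max(0, 1 - 3.78/8.7717) = 0.5691
Step 3: prox(x) = [-2.5036, -1.8411, 3.8648, -0.5684]
||prox(x)|| = 4.9917
Step 4: Proximal objective.
0.5*||prox-x||^2 = 7.1442
lambda*||prox|| = 18.8686
Total = 26.013


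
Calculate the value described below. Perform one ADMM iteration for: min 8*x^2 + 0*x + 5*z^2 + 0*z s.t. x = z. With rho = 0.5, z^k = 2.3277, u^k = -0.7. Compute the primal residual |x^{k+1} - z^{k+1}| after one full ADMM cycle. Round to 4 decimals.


ADMM iteration with rho = 0.5, z^k = 2.3277, u^k = -0.7
Step 1: x-update.
Minimize 8*x^2 + 0*x + (0.5/2)*(x - 2.3277 - 0.7)^2
FOC: (2*8 + 0.5)*x = 0 + 0.5*(2.3277 + 0.7)
x^{k+1} = 0.0917
Step 2: z-update.
Minimize 5*z^2 + 0*z + (0.5/2)*(0.0917 - z - 0.7)^2
FOC: (2*5 + 0.5)*z = 0 + 0.5*(0.0917 - 0.7)
z^{k+1} = -0.029
Step 3: u-update.
u^{k+1} = -0.7 + 0.0917 + 0.029 = -0.5793
Step 4: Primal residual = |0.0917 + 0.029| = 0.1207


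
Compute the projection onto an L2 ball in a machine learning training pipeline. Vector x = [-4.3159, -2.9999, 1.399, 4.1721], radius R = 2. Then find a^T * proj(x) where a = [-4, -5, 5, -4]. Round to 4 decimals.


Step 1: Compute ||x|| (intermediates to 6 decimals).
||x|| = sqrt((-4.3159)^2 + (-2.9999)^2 + 1.399^2 + 4.1721^2) = 6.854926
Step 2: Project.
Since ||x|| > R, scale = R/||x|| = 2/6.854926 = 0.291761, proj(x) = scale * x
proj(x) = [-1.259211, -0.875254, 0.408174, 1.217256]
Step 3: Dot product.
a^T * proj(x) = -4*(-1.259211) - 5*(-0.875254) + 5*0.408174 - 4*1.217256 = 6.585


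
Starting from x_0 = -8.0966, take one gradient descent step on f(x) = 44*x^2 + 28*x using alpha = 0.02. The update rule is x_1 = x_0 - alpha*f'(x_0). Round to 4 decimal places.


We compute the gradient at x_0 and apply the update.
f'(x) = 88*x + 28
f'(-8.0966) = 88*-8.0966 + 28 = -684.5008
x_1 = -8.0966 - 0.02*-684.5008 = 5.5934


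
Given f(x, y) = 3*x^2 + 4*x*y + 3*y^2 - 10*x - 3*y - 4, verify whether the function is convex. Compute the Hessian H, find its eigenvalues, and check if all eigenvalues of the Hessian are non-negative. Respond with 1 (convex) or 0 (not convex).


The Hessian of f(x,y) = 3*x^2 + 4*x*y + 3*y^2 - 10*x - 3*y - 4 is:
H = [[6, 4], [4, 6]]
Trace = 6 + 6 = 12
Determinant = 6*6 - (4)^2 = 20
Discriminant = (12)^2 - 4*20 = 64.0
Eigenvalues: lambda_1 = 2.0, lambda_2 = 10.0
The function is convex.

1


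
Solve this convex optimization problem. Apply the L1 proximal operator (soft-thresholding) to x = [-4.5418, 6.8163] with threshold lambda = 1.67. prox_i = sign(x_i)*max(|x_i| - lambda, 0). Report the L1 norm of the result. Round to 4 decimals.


Soft-thresholding with lambda = 1.67:
prox(-4.5418) = sign(-4.5418)*max(|-4.5418| - 1.67, 0) = -2.8718
prox(6.8163) = sign(6.8163)*max(|6.8163| - 1.67, 0) = 5.1463
prox(x) = [-2.8718, 5.1463]
||prox(x)||_1 = 2.8718 + 5.1463 = 8.0181


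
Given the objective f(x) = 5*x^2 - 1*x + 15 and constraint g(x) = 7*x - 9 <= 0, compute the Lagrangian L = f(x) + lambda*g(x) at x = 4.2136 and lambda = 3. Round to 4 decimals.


Step 1: Evaluate f(x).
f(4.2136) = 5*4.2136^2 - 1*4.2136 + 15 = 99.5585
Step 2: Evaluate g(x).
g(4.2136) = 7*4.2136 - 9 = 20.4952
Step 3: Compute Lagrangian.
L = 99.5585 + 3*20.4952 = 161.0441


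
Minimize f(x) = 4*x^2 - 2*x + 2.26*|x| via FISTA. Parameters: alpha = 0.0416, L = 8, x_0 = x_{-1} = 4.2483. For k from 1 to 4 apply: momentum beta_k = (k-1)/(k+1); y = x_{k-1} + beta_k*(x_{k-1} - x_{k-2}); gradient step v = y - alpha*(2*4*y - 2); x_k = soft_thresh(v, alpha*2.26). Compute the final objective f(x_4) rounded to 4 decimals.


FISTA on f(x) = 4*x^2 - 2*x + 2.26*|x|
L = 8, alpha = 0.0416
Iteration 1: beta = 0.0, y = 4.2483 + 0.0*(4.2483 - 4.2483) = 4.2483
  grad(y) = 31.9864, v = y - alpha*grad = 2.9177
  prox(v) = soft_thresh(2.9177, 0.094) = 2.8236
Iteration 2: beta = 0.3333, y = 2.8236 + 0.3333*(2.8236 - 4.2483) = 2.3488
  grad(y) = 16.7901, v = y - alpha*grad = 1.6503
  prox(v) = soft_thresh(1.6503, 0.094) = 1.5563
Iteration 3: beta = 0.5, y = 1.5563 + 0.5*(1.5563 - 2.8236) = 0.9226
  grad(y) = 5.3808, v = y - alpha*grad = 0.6988
  prox(v) = soft_thresh(0.6988, 0.094) = 0.6047
Iteration 4: beta = 0.6, y = 0.6047 + 0.6*(0.6047 - 1.5563) = 0.0338
  grad(y) = -1.7295, v = y - alpha*grad = 0.1058
  prox(v) = soft_thresh(0.1058, 0.094) = 0.0117
f(x_4) = 4*0.0117^2 - 2*0.0117 + 2.26*|0.0117| = 0.0036
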